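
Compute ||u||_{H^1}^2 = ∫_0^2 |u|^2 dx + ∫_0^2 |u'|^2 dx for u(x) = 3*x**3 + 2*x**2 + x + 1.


||u||_{H^1}^2 = 46584/35

The H^1 norm (squared) on an interval (0, L) is
  ||u||_{H^1}^2 = ∫_0^L u(x)^2 dx + ∫_0^L u'(x)^2 dx.
Compute u'(x) = 9*x**2 + 4*x + 1.
Then u(x)^2 = 9*x**6 + 12*x**5 + 10*x**4 + 10*x**3 + 5*x**2 + 2*x + 1 and u'(x)^2 = 81*x**4 + 72*x**3 + 34*x**2 + 8*x + 1.
Integrate each monomial from 0 to 2 using ∫_0^2 c·x^n dx = c·2^(n+1)/(n+1):
  ∫_0^2 u(x)^2 dx = ∫_0^2 (9*x^6 + 12*x^5 + 10*x^4 + 10*x^3 + 5*x^2 + 2*x + 1) dx. Term by term:
    ∫_0^2 9*x^6 dx = 1152/7;  ∫_0^2 12*x^5 dx = 128;  ∫_0^2 10*x^4 dx = 64;
    ∫_0^2 10*x^3 dx = 40;  ∫_0^2 5*x^2 dx = 40/3;  ∫_0^2 2*x dx = 4;
    ∫_0^2 1 dx = 2.
  Sum: 1152/7 + 128 + 64 + 40 + 40/3 + 4 + 2 = 8734/21.
  ∫_0^2 u'(x)^2 dx = ∫_0^2 (81*x^4 + 72*x^3 + 34*x^2 + 8*x + 1) dx. Term by term:
    ∫_0^2 81*x^4 dx = 2592/5;  ∫_0^2 72*x^3 dx = 288;  ∫_0^2 34*x^2 dx = 272/3;
    ∫_0^2 8*x dx = 16;  ∫_0^2 1 dx = 2.
  Sum: 2592/5 + 288 + 272/3 + 16 + 2 = 13726/15.
Adding: ||u||_{H^1}^2 = 8734/21 + 13726/15 = 46584/35.


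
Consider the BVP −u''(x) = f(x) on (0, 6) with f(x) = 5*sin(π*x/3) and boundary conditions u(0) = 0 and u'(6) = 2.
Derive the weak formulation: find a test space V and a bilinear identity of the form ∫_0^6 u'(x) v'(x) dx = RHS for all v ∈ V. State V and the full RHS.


V = {v ∈ H^1(0, 6) : v(0) = 0} (test functions vanish at x = 0 where u is specified); weak form: ∫_0^6 u'v' dx = ∫_0^6 (5*sin(π*x/3)) v dx + 2·v(6) for all v ∈ V.

Multiply both sides by a test function v and integrate from 0 to 6:
  ∫_0^6 −u''(x) v(x) dx = ∫_0^6 f(x) v(x) dx.
Integrate the LHS by parts once:
  ∫_0^6 −u'' v dx = −[u'(x) v(x)]_0^6 + ∫_0^6 u'(x) v'(x) dx.
Thus ∫_0^6 u'(x) v'(x) dx = ∫_0^6 f(x) v(x) dx + [u'(x) v(x)]_0^6.
Choose V so that boundary terms are either known or forced to vanish.
Mixed BC: u(0) = 0 (Dirichlet) and u'(6) = 2 (Neumann). Define V = {v ∈ H^1(0, 6) : v(0) = 0}. Then [u' v]_0^6 = u'(6)·v(6) − u'(0)·0 = 2·v(6).
Weak formulation: find u (satisfying any essential BC) such that ∫_0^6 u'(x) v'(x) dx = ∫_0^6 f v dx + 2·v(6) for all v ∈ V (Dirichlet at 0 absorbed into V; Neumann datum at x = 6 contributes the boundary term).
Substituting f(x) = 5*sin(π*x/3), the right-hand side is ∫_0^6 (5*sin(π*x/3)) v dx + 2·v(6).


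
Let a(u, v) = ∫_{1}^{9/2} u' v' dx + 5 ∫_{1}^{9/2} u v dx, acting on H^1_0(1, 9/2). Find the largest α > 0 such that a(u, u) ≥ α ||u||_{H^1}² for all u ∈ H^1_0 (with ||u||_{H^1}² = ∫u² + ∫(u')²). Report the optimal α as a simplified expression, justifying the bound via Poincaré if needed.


α = 1

Coercivity of a(·,·) on H^1_0(1, 9/2) means a(u, u) ≥ α ||u||_{H^1}² for every u ∈ H^1_0.
The interval has length L = 7/2, and Poincaré/coercivity depend only on L. Here a(u, u) = ∫(u')² + (5)·∫u².
Here c = 5 ≥ 1, so a(u,u) = ∫(u')² + c∫u² ≥ ∫(u')² + ∫u² = ||u||_{H^1}², i.e. α = 1 works. No larger α is possible: a(u,u) ≥ α||u||_{H^1}² means (1−α)∫(u')² ≥ (α−c)∫u², and for the modes u_n = sin(nπ(x−x₀)/L) (x₀ the left endpoint) one has ∫u_n²/∫(u_n')² = (L/(nπ))² → 0, so a(u_n,u_n)/||u_n||_{H^1}² → 1. Hence the optimal constant is α = 1.
Therefore α = 1.


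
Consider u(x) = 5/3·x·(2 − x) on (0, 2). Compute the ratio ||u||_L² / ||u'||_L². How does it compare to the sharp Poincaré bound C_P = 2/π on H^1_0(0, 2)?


||u||_L² / ||u'||_L² = sqrt(10)/5 < C_P = 2/π.

u(x) = 5/3·x·(2 − x), so u'(x) = 10/3 - 10*x/3.
u(x) = 5/3·x·(2 − x) vanishes at x = 0 and x = 2, so u ∈ H^1_0(0, 2). Differentiate via the product rule and integrate the resulting polynomials term by term.
  ∫_0^2 u² dx = ∫_0^2 (25*x^4/9 - 100*x^3/9 + 100*x^2/9) dx. Term by term:
    ∫_0^2 25*x^4/9 dx = 160/9;  ∫_0^2 -100*x^3/9 dx = -400/9;  ∫_0^2 100*x^2/9 dx = 800/27.
  Sum: 160/9 − 400/9 + 800/27 = 80/27.
  ∫_0^2 (u')² dx = ∫_0^2 (100*x^2/9 - 200*x/9 + 100/9) dx. Term by term:
    ∫_0^2 100*x^2/9 dx = 800/27;  ∫_0^2 -200*x/9 dx = -400/9;  ∫_0^2 100/9 dx = 200/9.
  Sum: 800/27 − 400/9 + 200/9 = 200/27.
∫_0^2 u² dx = 80/27, so ||u||_L² = 4*sqrt(15)/9.
∫_0^2 (u')² dx = 200/27, so ||u'||_L² = 10*sqrt(6)/9.
Ratio ||u||_L² / ||u'||_L² = sqrt(10)/5.
Sharp Poincaré constant on H^1_0(0, 2) is C_P = L/π = 2/π, achieved by sin(π/2·x).
A polynomial bump cannot attain the sharp Poincaré constant (only the first sine eigenfunction does), so the ratio is strictly less than C_P, consistent with ||u||_L² ≤ C_P ||u'||_L².


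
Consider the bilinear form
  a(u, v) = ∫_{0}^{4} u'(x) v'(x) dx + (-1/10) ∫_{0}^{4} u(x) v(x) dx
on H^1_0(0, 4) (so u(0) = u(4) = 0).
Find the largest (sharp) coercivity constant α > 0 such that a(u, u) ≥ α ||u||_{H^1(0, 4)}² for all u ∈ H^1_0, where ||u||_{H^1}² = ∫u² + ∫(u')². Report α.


α = (-8/5 + π^2)/(π^2 + 16)

Coercivity of a(·,·) on H^1_0(0, 4) means a(u, u) ≥ α ||u||_{H^1}² for every u ∈ H^1_0.
The interval has length L = 4, and Poincaré/coercivity depend only on L. Here a(u, u) = ∫(u')² + (-1/10)·∫u².
Here c = -1/10 < 0 with |c| < (π/L)² = π^2/16, so coercivity still holds. The condition a(u,u) ≥ α||u||_{H^1}² reads (1−α)∫(u')² ≥ (α−c)∫u². Any admissible α is ≤ 1 (rapidly oscillating u have ∫u²/∫(u')² → 0), and α = 1 would force 0 ≥ (1−c)∫u², impossible since c < 1; so 1−α > 0. By the sharp Poincaré inequality on H^1_0 of an interval of length L, ∫(u')² ≥ (π/L)²∫u² with equality for the first sine mode sin(π(x−x₀)/L) (x₀ the left endpoint), so the inequality holds for all u iff (1−α)(π/L)² ≥ α − c, i.e. α ≤ ((π/L)² + c)/((π/L)² + 1) = (1 + c(L/π)²)/(1 + (L/π)²). (Direct route, valid since c ≤ 0: Poincaré gives c∫u² ≥ c(L/π)²∫(u')², so a(u,u) ≥ (1 + c(L/π)²)∫(u')², while ||u||_{H^1}² ≤ (1 + (L/π)²)∫(u')²; dividing yields the same α.) With (π/L)² = π^2/16 and c = -1/10, the largest admissible constant is α = ((π/L)² + c)/((π/L)² + 1).
Simplifying, α = (-8/5 + π^2)/(π^2 + 16).


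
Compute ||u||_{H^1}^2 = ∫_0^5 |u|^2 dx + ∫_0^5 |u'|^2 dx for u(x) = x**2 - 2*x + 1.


||u||_{H^1}^2 = 875/3

The H^1 norm (squared) on an interval (0, L) is
  ||u||_{H^1}^2 = ∫_0^L u(x)^2 dx + ∫_0^L u'(x)^2 dx.
Compute u'(x) = 2*x - 2.
Then u(x)^2 = x**4 - 4*x**3 + 6*x**2 - 4*x + 1 and u'(x)^2 = 4*x**2 - 8*x + 4.
Integrate each monomial from 0 to 5 using ∫_0^5 c·x^n dx = c·5^(n+1)/(n+1):
  ∫_0^5 u(x)^2 dx = ∫_0^5 (x^4 - 4*x^3 + 6*x^2 - 4*x + 1) dx. Term by term:
    ∫_0^5 x^4 dx = 625;  ∫_0^5 -4*x^3 dx = -625;  ∫_0^5 6*x^2 dx = 250;
    ∫_0^5 -4*x dx = -50;  ∫_0^5 1 dx = 5.
  Sum: 625 − 625 + 250 − 50 + 5 = 205.
  ∫_0^5 u'(x)^2 dx = ∫_0^5 (4*x^2 - 8*x + 4) dx. Term by term:
    ∫_0^5 4*x^2 dx = 500/3;  ∫_0^5 -8*x dx = -100;  ∫_0^5 4 dx = 20.
  Sum: 500/3 − 100 + 20 = 260/3.
Adding: ||u||_{H^1}^2 = 205 + 260/3 = 875/3.


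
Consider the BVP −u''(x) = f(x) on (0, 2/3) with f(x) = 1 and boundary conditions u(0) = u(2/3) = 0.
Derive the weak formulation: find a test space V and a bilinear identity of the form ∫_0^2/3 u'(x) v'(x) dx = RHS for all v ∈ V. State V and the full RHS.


V = H^1_0(0, 2/3) (so v(0) = v(2/3) = 0); weak form: ∫_0^2/3 u'v' dx = ∫_0^2/3 (1) v dx for all v ∈ V.

Multiply both sides by a test function v and integrate from 0 to 2/3:
  ∫_0^2/3 −u''(x) v(x) dx = ∫_0^2/3 f(x) v(x) dx.
Integrate the LHS by parts once:
  ∫_0^2/3 −u'' v dx = −[u'(x) v(x)]_0^2/3 + ∫_0^2/3 u'(x) v'(x) dx.
Thus ∫_0^2/3 u'(x) v'(x) dx = ∫_0^2/3 f(x) v(x) dx + [u'(x) v(x)]_0^2/3.
Choose V so that boundary terms are either known or forced to vanish.
u is Dirichlet: u(0) = u(2/3) = 0. Let V = H^1_0(0, 2/3); then v(0) = v(2/3) = 0, and [u' v]_0^2/3 = 0.
Weak formulation: find u (satisfying any essential BC) such that ∫_0^2/3 u'(x) v'(x) dx = ∫_0^2/3 f v dx for all v ∈ V.
Substituting f(x) = 1, the right-hand side is ∫_0^2/3 (1) v dx.


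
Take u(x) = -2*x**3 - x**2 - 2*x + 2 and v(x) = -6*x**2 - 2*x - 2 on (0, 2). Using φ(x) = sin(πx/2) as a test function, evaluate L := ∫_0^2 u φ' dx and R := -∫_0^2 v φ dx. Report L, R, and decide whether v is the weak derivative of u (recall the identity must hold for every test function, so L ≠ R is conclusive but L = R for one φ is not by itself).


LHS = -192/π^3 + 64/π, RHS = -192/π^3 + 64/π. Yes, v = u' weakly.

u(x) = -2*x**3 - x**2 - 2*x + 2, classical derivative u'(x) = -6*x**2 - 2*x - 2.
φ(x) = sin(πx/2), so φ'(x) = π*cos(π*x/2)/2.
Note φ(0) = φ(2) = 0, so the boundary term u·φ vanishes.
LHS = ∫_0^2 u(x) φ'(x) dx = ∫_0^2 (-π*x^3*cos(π*x/2) - π*x^2*cos(π*x/2)/2 - π*x*cos(π*x/2) + π*cos(π*x/2)) dx. Term by term:
  ∫_0^2 π*cos(π*x/2) dx = 0;  ∫_0^2 -π*x*cos(π*x/2) dx = 8/π;  ∫_0^2 -π*x^3*cos(π*x/2) dx = -192/π^3 + 48/π;
  ∫_0^2 -π*x^2*cos(π*x/2)/2 dx = 8/π.
Sum: 0 + 8/π + -192/π^3 + 48/π + 8/π = -192/π^3 + 64/π.
So LHS = -192/π^3 + 64/π.
∫_0^2 v(x) φ(x) dx = ∫_0^2 (-6*x^2*sin(π*x/2) - 2*x*sin(π*x/2) - 2*sin(π*x/2)) dx. Term by term:
  ∫_0^2 -2*sin(π*x/2) dx = -8/π;  ∫_0^2 -6*x^2*sin(π*x/2) dx = -48/π + 192/π^3;  ∫_0^2 -2*x*sin(π*x/2) dx = -8/π.
Sum: -8/π + -48/π + 192/π^3 − 8/π = -64/π + 192/π^3.
So RHS = -∫_0^2 v(x) φ(x) dx = -192/π^3 + 64/π.
LHS = RHS, so the identity holds for this test φ.
Moreover u is smooth here and v(x) = u'(x) = -6*x**2 - 2*x - 2 pointwise, so the identity holds for every test function. Hence v is the weak derivative of u.


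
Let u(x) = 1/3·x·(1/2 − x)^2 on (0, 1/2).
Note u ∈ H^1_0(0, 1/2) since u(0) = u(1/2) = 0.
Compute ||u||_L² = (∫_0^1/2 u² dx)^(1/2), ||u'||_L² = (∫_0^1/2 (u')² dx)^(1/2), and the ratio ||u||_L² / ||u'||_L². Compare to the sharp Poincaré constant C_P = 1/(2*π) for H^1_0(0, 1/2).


||u||_L² / ||u'||_L² = sqrt(14)/28 < C_P = 1/(2*π).

u(x) = 1/3·x·(1/2 − x)^2, so u'(x) = (2*x - 1)*(6*x - 1)/12.
u(x) = 1/3·x·(1/2 − x)^2 vanishes at x = 0 and x = 1/2, so u ∈ H^1_0(0, 1/2). Differentiate via the product rule and integrate the resulting polynomials term by term.
  ∫_0^1/2 u² dx = ∫_0^1/2 (x^6/9 - 2*x^5/9 + x^4/6 - x^3/18 + x^2/144) dx. Term by term:
    ∫_0^1/2 x^6/9 dx = 1/8064;  ∫_0^1/2 -2*x^5/9 dx = -1/1728;  ∫_0^1/2 x^4/6 dx = 1/960;
    ∫_0^1/2 -x^3/18 dx = -1/1152;  ∫_0^1/2 x^2/144 dx = 1/3456.
  Sum: 1/8064 − 1/1728 + 1/960 − 1/1152 + 1/3456 = 1/120960.
  ∫_0^1/2 (u')² dx = ∫_0^1/2 (x^4 - 4*x^3/3 + 11*x^2/18 - x/9 + 1/144) dx. Term by term:
    ∫_0^1/2 x^4 dx = 1/160;  ∫_0^1/2 -4*x^3/3 dx = -1/48;  ∫_0^1/2 11*x^2/18 dx = 11/432;
    ∫_0^1/2 -x/9 dx = -1/72;  ∫_0^1/2 1/144 dx = 1/288.
  Sum: 1/160 − 1/48 + 11/432 − 1/72 + 1/288 = 1/2160.
∫_0^1/2 u² dx = 1/120960, so ||u||_L² = sqrt(210)/5040.
∫_0^1/2 (u')² dx = 1/2160, so ||u'||_L² = sqrt(15)/180.
Ratio ||u||_L² / ||u'||_L² = sqrt(14)/28.
Sharp Poincaré constant on H^1_0(0, 1/2) is C_P = L/π = 1/(2*π), achieved by sin(2*π·x).
A polynomial bump cannot attain the sharp Poincaré constant (only the first sine eigenfunction does), so the ratio is strictly less than C_P, consistent with ||u||_L² ≤ C_P ||u'||_L².


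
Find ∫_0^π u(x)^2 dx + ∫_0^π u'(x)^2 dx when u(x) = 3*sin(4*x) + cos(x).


||u||_{H^1(0,π)}^2 = 32/5 + 155*π/2

u'(x) = -sin(x) + 12*cos(4*x).
Expand u² and (u')² and integrate term by term on (0, π), using: for integers n ≥ 1, ∫_0^π sin²(nx) dx = ∫_0^π cos²(nx) dx = π/2; for n ≠ n', ∫_0^π sin(nx)sin(n'x) dx = ∫_0^π cos(nx)cos(n'x) dx = 0; and by product-to-sum, ∫_0^π sin(nx)cos(n'x) dx = ½∫_0^π [sin((n+n')x) + sin((n−n')x)] dx, which is 0 when n+n' is even and 2n/(n²−n'²) when n+n' is odd (it need not vanish on (0, π)).
  u² squared terms: (3)²·∫sin(4x)² dx = 9·π/2 = 9*π/2;  (1)²·∫cos(x)² dx = 1·π/2 = π/2.
  u² cross terms: 2·(3)·(1)·∫sin(4x)·cos(x) dx = 6·(8/15) = 16/5.
  So ∫_0^π u² dx = 9*π/2 + π/2 + 16/5 = 16/5 + 5*π.
  (u')² squared terms: (-1)²·∫sin(x)² dx = 1·π/2 = π/2;  (12)²·∫cos(4x)² dx = 144·π/2 = 72*π.
  (u')² cross terms: 2·(-1)·(12)·∫sin(x)·cos(4x) dx = -24·(-2/15) = 16/5.
  So ∫_0^π (u')² dx = π/2 + 72*π + 16/5 = 16/5 + 145*π/2.
||u||_{H^1}^2 = (16/5 + 5*π) + (16/5 + 145*π/2) = 32/5 + 155*π/2.


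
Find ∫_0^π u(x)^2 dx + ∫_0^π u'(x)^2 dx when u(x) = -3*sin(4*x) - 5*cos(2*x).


||u||_{H^1(0,π)}^2 = 139*π

u'(x) = 10*sin(2*x) - 12*cos(4*x).
Expand u² and (u')² and integrate term by term on (0, π), using: for integers n ≥ 1, ∫_0^π sin²(nx) dx = ∫_0^π cos²(nx) dx = π/2; for n ≠ n', ∫_0^π sin(nx)sin(n'x) dx = ∫_0^π cos(nx)cos(n'x) dx = 0; and by product-to-sum, ∫_0^π sin(nx)cos(n'x) dx = ½∫_0^π [sin((n+n')x) + sin((n−n')x)] dx, which is 0 when n+n' is even and 2n/(n²−n'²) when n+n' is odd (it need not vanish on (0, π)).
  u² squared terms: (-5)²·∫cos(2x)² dx = 25·π/2 = 25*π/2;  (-3)²·∫sin(4x)² dx = 9·π/2 = 9*π/2.
  u² cross terms: 2·(-5)·(-3)·∫cos(2x)·sin(4x) dx = 30·(0) = 0.
  So ∫_0^π u² dx = 25*π/2 + 9*π/2 + 0 = 17*π.
  (u')² squared terms: (-12)²·∫cos(4x)² dx = 144·π/2 = 72*π;  (10)²·∫sin(2x)² dx = 100·π/2 = 50*π.
  (u')² cross terms: 2·(-12)·(10)·∫cos(4x)·sin(2x) dx = -240·(0) = 0.
  So ∫_0^π (u')² dx = 72*π + 50*π + 0 = 122*π.
||u||_{H^1}^2 = (17*π) + (122*π) = 139*π.


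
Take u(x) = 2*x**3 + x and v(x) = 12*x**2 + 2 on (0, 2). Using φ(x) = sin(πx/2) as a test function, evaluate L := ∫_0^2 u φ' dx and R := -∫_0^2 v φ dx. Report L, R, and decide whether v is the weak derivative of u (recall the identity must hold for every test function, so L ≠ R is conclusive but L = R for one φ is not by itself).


LHS = -52/π + 192/π^3, RHS = -104/π + 384/π^3. No, v is not the weak derivative of u.

u(x) = 2*x**3 + x, classical derivative u'(x) = 6*x**2 + 1.
φ(x) = sin(πx/2), so φ'(x) = π*cos(π*x/2)/2.
Note φ(0) = φ(2) = 0, so the boundary term u·φ vanishes.
LHS = ∫_0^2 u(x) φ'(x) dx = ∫_0^2 (π*x^3*cos(π*x/2) + π*x*cos(π*x/2)/2) dx. Term by term:
  ∫_0^2 π*x^3*cos(π*x/2) dx = -48/π + 192/π^3;  ∫_0^2 π*x*cos(π*x/2)/2 dx = -4/π.
Sum: -48/π + 192/π^3 − 4/π = -52/π + 192/π^3.
So LHS = -52/π + 192/π^3.
∫_0^2 v(x) φ(x) dx = ∫_0^2 (12*x^2*sin(π*x/2) + 2*sin(π*x/2)) dx. Term by term:
  ∫_0^2 2*sin(π*x/2) dx = 8/π;  ∫_0^2 12*x^2*sin(π*x/2) dx = -384/π^3 + 96/π.
Sum: 8/π + -384/π^3 + 96/π = -384/π^3 + 104/π.
So RHS = -∫_0^2 v(x) φ(x) dx = -104/π + 384/π^3.
LHS − RHS = -192/π^3 + 52/π ≠ 0, so the identity fails.
(For a valid weak derivative the identity must hold for EVERY test function, in particular this one. The failure shows v is NOT the weak derivative of u.)
Correct weak derivative would be u'(x) = 6*x**2 + 1.


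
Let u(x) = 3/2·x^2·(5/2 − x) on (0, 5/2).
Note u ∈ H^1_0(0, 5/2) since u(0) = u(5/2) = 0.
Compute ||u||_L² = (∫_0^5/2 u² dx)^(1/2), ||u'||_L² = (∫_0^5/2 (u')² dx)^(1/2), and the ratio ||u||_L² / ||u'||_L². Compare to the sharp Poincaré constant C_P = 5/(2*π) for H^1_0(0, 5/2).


||u||_L² / ||u'||_L² = 5*sqrt(14)/28 < C_P = 5/(2*π).

u(x) = 3/2·x^2·(5/2 − x), so u'(x) = 3*x*(5 - 3*x)/2.
u(x) = 3/2·x^2·(5/2 − x) vanishes at x = 0 and x = 5/2, so u ∈ H^1_0(0, 5/2). Differentiate via the product rule and integrate the resulting polynomials term by term.
  ∫_0^5/2 u² dx = ∫_0^5/2 (9*x^6/4 - 45*x^5/4 + 225*x^4/16) dx. Term by term:
    ∫_0^5/2 9*x^6/4 dx = 703125/3584;  ∫_0^5/2 -45*x^5/4 dx = -234375/512;  ∫_0^5/2 225*x^4/16 dx = 140625/512.
  Sum: 703125/3584 − 234375/512 + 140625/512 = 46875/3584.
  ∫_0^5/2 (u')² dx = ∫_0^5/2 (81*x^4/4 - 135*x^3/2 + 225*x^2/4) dx. Term by term:
    ∫_0^5/2 81*x^4/4 dx = 50625/128;  ∫_0^5/2 -135*x^3/2 dx = -84375/128;  ∫_0^5/2 225*x^2/4 dx = 9375/32.
  Sum: 50625/128 − 84375/128 + 9375/32 = 1875/64.
∫_0^5/2 u² dx = 46875/3584, so ||u||_L² = 125*sqrt(42)/224.
∫_0^5/2 (u')² dx = 1875/64, so ||u'||_L² = 25*sqrt(3)/8.
Ratio ||u||_L² / ||u'||_L² = 5*sqrt(14)/28.
Sharp Poincaré constant on H^1_0(0, 5/2) is C_P = L/π = 5/(2*π), achieved by sin(2*π/5·x).
A polynomial bump cannot attain the sharp Poincaré constant (only the first sine eigenfunction does), so the ratio is strictly less than C_P, consistent with ||u||_L² ≤ C_P ||u'||_L².


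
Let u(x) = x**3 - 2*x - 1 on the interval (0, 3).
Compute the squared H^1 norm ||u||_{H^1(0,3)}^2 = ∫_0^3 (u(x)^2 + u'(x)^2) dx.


||u||_{H^1}^2 = 6663/14

The H^1 norm (squared) on an interval (0, L) is
  ||u||_{H^1}^2 = ∫_0^L u(x)^2 dx + ∫_0^L u'(x)^2 dx.
Compute u'(x) = 3*x**2 - 2.
Then u(x)^2 = x**6 - 4*x**4 - 2*x**3 + 4*x**2 + 4*x + 1 and u'(x)^2 = 9*x**4 - 12*x**2 + 4.
Integrate each monomial from 0 to 3 using ∫_0^3 c·x^n dx = c·3^(n+1)/(n+1):
  ∫_0^3 u(x)^2 dx = ∫_0^3 (x^6 - 4*x^4 - 2*x^3 + 4*x^2 + 4*x + 1) dx. Term by term:
    ∫_0^3 x^6 dx = 2187/7;  ∫_0^3 -4*x^4 dx = -972/5;  ∫_0^3 -2*x^3 dx = -81/2;
    ∫_0^3 4*x^2 dx = 36;  ∫_0^3 4*x dx = 18;  ∫_0^3 1 dx = 3.
  Sum: 2187/7 − 972/5 − 81/2 + 36 + 18 + 3 = 9417/70.
  ∫_0^3 u'(x)^2 dx = ∫_0^3 (9*x^4 - 12*x^2 + 4) dx. Term by term:
    ∫_0^3 9*x^4 dx = 2187/5;  ∫_0^3 -12*x^2 dx = -108;  ∫_0^3 4 dx = 12.
  Sum: 2187/5 − 108 + 12 = 1707/5.
Adding: ||u||_{H^1}^2 = 9417/70 + 1707/5 = 6663/14.


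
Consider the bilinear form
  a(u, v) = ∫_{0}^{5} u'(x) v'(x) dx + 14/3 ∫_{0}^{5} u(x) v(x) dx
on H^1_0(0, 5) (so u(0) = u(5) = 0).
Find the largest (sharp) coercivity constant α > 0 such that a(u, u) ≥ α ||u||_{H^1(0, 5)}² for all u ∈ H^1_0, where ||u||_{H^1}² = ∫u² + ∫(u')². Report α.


α = 1

Coercivity of a(·,·) on H^1_0(0, 5) means a(u, u) ≥ α ||u||_{H^1}² for every u ∈ H^1_0.
The interval has length L = 5, and Poincaré/coercivity depend only on L. Here a(u, u) = ∫(u')² + (14/3)·∫u².
Here c = 14/3 ≥ 1, so a(u,u) = ∫(u')² + c∫u² ≥ ∫(u')² + ∫u² = ||u||_{H^1}², i.e. α = 1 works. No larger α is possible: a(u,u) ≥ α||u||_{H^1}² means (1−α)∫(u')² ≥ (α−c)∫u², and for the modes u_n = sin(nπ(x−x₀)/L) (x₀ the left endpoint) one has ∫u_n²/∫(u_n')² = (L/(nπ))² → 0, so a(u_n,u_n)/||u_n||_{H^1}² → 1. Hence the optimal constant is α = 1.
Therefore α = 1.


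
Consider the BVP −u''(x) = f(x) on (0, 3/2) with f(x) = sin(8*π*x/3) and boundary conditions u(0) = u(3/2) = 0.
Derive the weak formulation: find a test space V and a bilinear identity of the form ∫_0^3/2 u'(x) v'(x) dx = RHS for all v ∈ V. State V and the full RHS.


V = H^1_0(0, 3/2) (so v(0) = v(3/2) = 0); weak form: ∫_0^3/2 u'v' dx = ∫_0^3/2 (sin(8*π*x/3)) v dx for all v ∈ V.

Multiply both sides by a test function v and integrate from 0 to 3/2:
  ∫_0^3/2 −u''(x) v(x) dx = ∫_0^3/2 f(x) v(x) dx.
Integrate the LHS by parts once:
  ∫_0^3/2 −u'' v dx = −[u'(x) v(x)]_0^3/2 + ∫_0^3/2 u'(x) v'(x) dx.
Thus ∫_0^3/2 u'(x) v'(x) dx = ∫_0^3/2 f(x) v(x) dx + [u'(x) v(x)]_0^3/2.
Choose V so that boundary terms are either known or forced to vanish.
u is Dirichlet: u(0) = u(3/2) = 0. Let V = H^1_0(0, 3/2); then v(0) = v(3/2) = 0, and [u' v]_0^3/2 = 0.
Weak formulation: find u (satisfying any essential BC) such that ∫_0^3/2 u'(x) v'(x) dx = ∫_0^3/2 f v dx for all v ∈ V.
Substituting f(x) = sin(8*π*x/3), the right-hand side is ∫_0^3/2 (sin(8*π*x/3)) v dx.


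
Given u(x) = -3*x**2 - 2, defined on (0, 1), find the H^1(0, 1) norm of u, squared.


||u||_{H^1}^2 = 109/5

The H^1 norm (squared) on an interval (0, L) is
  ||u||_{H^1}^2 = ∫_0^L u(x)^2 dx + ∫_0^L u'(x)^2 dx.
Compute u'(x) = -6*x.
Then u(x)^2 = 9*x**4 + 12*x**2 + 4 and u'(x)^2 = 36*x**2.
Integrate each monomial from 0 to 1 using ∫_0^1 c·x^n dx = c·1^(n+1)/(n+1):
  ∫_0^1 u(x)^2 dx = ∫_0^1 (9*x^4 + 12*x^2 + 4) dx. Term by term:
    ∫_0^1 9*x^4 dx = 9/5;  ∫_0^1 12*x^2 dx = 4;  ∫_0^1 4 dx = 4.
  Sum: 9/5 + 4 + 4 = 49/5.
  ∫_0^1 u'(x)^2 dx = ∫_0^1 (36*x^2) dx. Term by term:
    ∫_0^1 36*x^2 dx = 12.
Adding: ||u||_{H^1}^2 = 49/5 + 12 = 109/5.


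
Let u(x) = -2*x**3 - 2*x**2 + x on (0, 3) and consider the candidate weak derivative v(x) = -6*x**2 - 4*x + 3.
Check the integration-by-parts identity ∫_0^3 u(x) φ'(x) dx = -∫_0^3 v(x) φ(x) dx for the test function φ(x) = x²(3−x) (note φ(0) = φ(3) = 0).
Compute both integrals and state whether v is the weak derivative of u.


LHS = 3753/20, RHS = 3483/20. No, v is not the weak derivative of u.

u(x) = -2*x**3 - 2*x**2 + x, classical derivative u'(x) = -6*x**2 - 4*x + 1.
φ(x) = x²(3−x), so φ'(x) = 3*x*(2 - x).
Note φ(0) = φ(3) = 0, so the boundary term u·φ vanishes.
LHS = ∫_0^3 u(x) φ'(x) dx = ∫_0^3 (6*x^5 - 6*x^4 - 15*x^3 + 6*x^2) dx. Term by term:
  ∫_0^3 6*x^5 dx = 729;  ∫_0^3 -6*x^4 dx = -1458/5;  ∫_0^3 -15*x^3 dx = -1215/4;
  ∫_0^3 6*x^2 dx = 54.
Sum: 729 − 1458/5 − 1215/4 + 54 = 3753/20.
So LHS = 3753/20.
∫_0^3 v(x) φ(x) dx = ∫_0^3 (6*x^5 - 14*x^4 - 15*x^3 + 9*x^2) dx. Term by term:
  ∫_0^3 6*x^5 dx = 729;  ∫_0^3 -14*x^4 dx = -3402/5;  ∫_0^3 -15*x^3 dx = -1215/4;
  ∫_0^3 9*x^2 dx = 81.
Sum: 729 − 3402/5 − 1215/4 + 81 = -3483/20.
So RHS = -∫_0^3 v(x) φ(x) dx = 3483/20.
LHS − RHS = 27/2 ≠ 0, so the identity fails.
(For a valid weak derivative the identity must hold for EVERY test function, in particular this one. The failure shows v is NOT the weak derivative of u.)
Correct weak derivative would be u'(x) = -6*x**2 - 4*x + 1.


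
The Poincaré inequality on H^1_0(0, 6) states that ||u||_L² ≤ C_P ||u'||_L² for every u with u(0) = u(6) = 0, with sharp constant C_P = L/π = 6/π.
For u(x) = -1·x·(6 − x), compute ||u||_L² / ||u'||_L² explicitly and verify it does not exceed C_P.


||u||_L² / ||u'||_L² = 3*sqrt(10)/5 < C_P = 6/π.

u(x) = -1·x·(6 − x), so u'(x) = 2*x - 6.
u(x) = -1·x·(6 − x) vanishes at x = 0 and x = 6, so u ∈ H^1_0(0, 6). Differentiate via the product rule and integrate the resulting polynomials term by term.
  ∫_0^6 u² dx = ∫_0^6 (x^4 - 12*x^3 + 36*x^2) dx. Term by term:
    ∫_0^6 x^4 dx = 7776/5;  ∫_0^6 -12*x^3 dx = -3888;  ∫_0^6 36*x^2 dx = 2592.
  Sum: 7776/5 − 3888 + 2592 = 1296/5.
  ∫_0^6 (u')² dx = ∫_0^6 (4*x^2 - 24*x + 36) dx. Term by term:
    ∫_0^6 4*x^2 dx = 288;  ∫_0^6 -24*x dx = -432;  ∫_0^6 36 dx = 216.
  Sum: 288 − 432 + 216 = 72.
∫_0^6 u² dx = 1296/5, so ||u||_L² = 36*sqrt(5)/5.
∫_0^6 (u')² dx = 72, so ||u'||_L² = 6*sqrt(2).
Ratio ||u||_L² / ||u'||_L² = 3*sqrt(10)/5.
Sharp Poincaré constant on H^1_0(0, 6) is C_P = L/π = 6/π, achieved by sin(π/6·x).
A polynomial bump cannot attain the sharp Poincaré constant (only the first sine eigenfunction does), so the ratio is strictly less than C_P, consistent with ||u||_L² ≤ C_P ||u'||_L².


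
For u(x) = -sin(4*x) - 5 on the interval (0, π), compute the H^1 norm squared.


||u||_{H^1(0,π)}^2 = 67*π/2

u'(x) = -4*cos(4*x).
Expand u² and (u')² and integrate term by term on (0, π), using: for integers n ≥ 1, ∫_0^π sin²(nx) dx = ∫_0^π cos²(nx) dx = π/2; for n ≠ n', ∫_0^π sin(nx)sin(n'x) dx = ∫_0^π cos(nx)cos(n'x) dx = 0; and by product-to-sum, ∫_0^π sin(nx)cos(n'x) dx = ½∫_0^π [sin((n+n')x) + sin((n−n')x)] dx, which is 0 when n+n' is even and 2n/(n²−n'²) when n+n' is odd (it need not vanish on (0, π)). For the constant mode: ∫_0^π 1 dx = π, ∫_0^π cos(nx) dx = 0, ∫_0^π sin(nx) dx = (1−(−1)^n)/n.
  u² squared terms: (-5)²·∫1 dx = 25·π = 25*π;  (-1)²·∫sin(4x)² dx = 1·π/2 = π/2.
  u² cross terms: 2·(-5)·(-1)·∫1·sin(4x) dx = 10·(0) = 0.
  So ∫_0^π u² dx = 25*π + π/2 + 0 = 51*π/2.
  (u')² squared terms: (-4)²·∫cos(4x)² dx = 16·π/2 = 8*π.
  So ∫_0^π (u')² dx = 8*π.
||u||_{H^1}^2 = (51*π/2) + (8*π) = 67*π/2.


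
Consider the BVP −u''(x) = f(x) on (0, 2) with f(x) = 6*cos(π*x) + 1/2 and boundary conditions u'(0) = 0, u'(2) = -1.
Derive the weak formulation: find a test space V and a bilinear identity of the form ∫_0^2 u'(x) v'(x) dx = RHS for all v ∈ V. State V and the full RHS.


V = H^1(0, 2) (v unrestricted at boundary; u is determined up to an additive constant); weak form: ∫_0^2 u'v' dx = ∫_0^2 (6*cos(π*x) + 1/2) v dx − v(2) for all v ∈ V.

Multiply both sides by a test function v and integrate from 0 to 2:
  ∫_0^2 −u''(x) v(x) dx = ∫_0^2 f(x) v(x) dx.
Integrate the LHS by parts once:
  ∫_0^2 −u'' v dx = −[u'(x) v(x)]_0^2 + ∫_0^2 u'(x) v'(x) dx.
Thus ∫_0^2 u'(x) v'(x) dx = ∫_0^2 f(x) v(x) dx + [u'(x) v(x)]_0^2.
Choose V so that boundary terms are either known or forced to vanish.
u has inhomogeneous Neumann u'(0) = 0, u'(2) = -1. [u' v]_0^2 = (-1)·v(2) − (0)·v(0) = − v(2). Take V = H^1(0, 2); boundary term becomes part of RHS.
Weak formulation: find u (satisfying any essential BC) such that ∫_0^2 u'(x) v'(x) dx = ∫_0^2 f v dx − v(2) for all v ∈ V (Neumann data are natural BCs: they enter the RHS as boundary terms).
Substituting f(x) = 6*cos(π*x) + 1/2, the right-hand side is ∫_0^2 (6*cos(π*x) + 1/2) v dx − v(2).
Compatibility check (pure Neumann): taking v ≡ 1 ∈ V gives 0 = ∫_0^2 f dx + (-1) − (0), i.e. ∫_0^2 f dx must equal u'(0) − u'(2) = 1. Indeed ∫_0^2 (6*cos(π*x) + 1/2) dx = 1, so the data are compatible. The solution is then unique only up to an additive constant (fix it e.g. by requiring ∫_0^2 u dx = 0).


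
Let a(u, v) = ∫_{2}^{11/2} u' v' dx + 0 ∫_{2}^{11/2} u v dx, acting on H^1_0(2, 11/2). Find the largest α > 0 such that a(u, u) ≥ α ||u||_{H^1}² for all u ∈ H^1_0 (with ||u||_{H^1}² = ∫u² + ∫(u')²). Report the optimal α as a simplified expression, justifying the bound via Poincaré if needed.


α = 4*π^2/(4*π^2 + 49)

Coercivity of a(·,·) on H^1_0(2, 11/2) means a(u, u) ≥ α ||u||_{H^1}² for every u ∈ H^1_0.
The interval has length L = 7/2, and Poincaré/coercivity depend only on L. Here a(u, u) = ∫(u')² + (0)·∫u².
Here c = 0, so a(u,u) = ∫(u')² alone. The condition a(u,u) ≥ α||u||_{H^1}² reads (1−α)∫(u')² ≥ (α−c)∫u². Any admissible α is ≤ 1 (rapidly oscillating u have ∫u²/∫(u')² → 0), and α = 1 would force 0 ≥ (1−c)∫u², impossible since c < 1; so 1−α > 0. By the sharp Poincaré inequality on H^1_0 of an interval of length L, ∫(u')² ≥ (π/L)²∫u² with equality for the first sine mode sin(π(x−x₀)/L) (x₀ the left endpoint), so the inequality holds for all u iff (1−α)(π/L)² ≥ α − c, i.e. α ≤ ((π/L)² + c)/((π/L)² + 1) = (1 + c(L/π)²)/(1 + (L/π)²). (Direct route, valid since c ≤ 0: Poincaré gives c∫u² ≥ c(L/π)²∫(u')², so a(u,u) ≥ (1 + c(L/π)²)∫(u')², while ||u||_{H^1}² ≤ (1 + (L/π)²)∫(u')²; dividing yields the same α.) With (π/L)² = 4*π^2/49 and c = 0, the largest admissible constant is α = ((π/L)² + c)/((π/L)² + 1).
Simplifying, α = 4*π^2/(4*π^2 + 49).


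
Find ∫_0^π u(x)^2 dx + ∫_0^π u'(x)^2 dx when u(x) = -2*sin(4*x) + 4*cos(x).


||u||_{H^1(0,π)}^2 = -256/15 + 50*π

u'(x) = -4*sin(x) - 8*cos(4*x).
Expand u² and (u')² and integrate term by term on (0, π), using: for integers n ≥ 1, ∫_0^π sin²(nx) dx = ∫_0^π cos²(nx) dx = π/2; for n ≠ n', ∫_0^π sin(nx)sin(n'x) dx = ∫_0^π cos(nx)cos(n'x) dx = 0; and by product-to-sum, ∫_0^π sin(nx)cos(n'x) dx = ½∫_0^π [sin((n+n')x) + sin((n−n')x)] dx, which is 0 when n+n' is even and 2n/(n²−n'²) when n+n' is odd (it need not vanish on (0, π)).
  u² squared terms: (-2)²·∫sin(4x)² dx = 4·π/2 = 2*π;  (4)²·∫cos(x)² dx = 16·π/2 = 8*π.
  u² cross terms: 2·(-2)·(4)·∫sin(4x)·cos(x) dx = -16·(8/15) = -128/15.
  So ∫_0^π u² dx = 2*π + 8*π − 128/15 = -128/15 + 10*π.
  (u')² squared terms: (-8)²·∫cos(4x)² dx = 64·π/2 = 32*π;  (-4)²·∫sin(x)² dx = 16·π/2 = 8*π.
  (u')² cross terms: 2·(-8)·(-4)·∫cos(4x)·sin(x) dx = 64·(-2/15) = -128/15.
  So ∫_0^π (u')² dx = 32*π + 8*π − 128/15 = -128/15 + 40*π.
||u||_{H^1}^2 = (-128/15 + 10*π) + (-128/15 + 40*π) = -256/15 + 50*π.


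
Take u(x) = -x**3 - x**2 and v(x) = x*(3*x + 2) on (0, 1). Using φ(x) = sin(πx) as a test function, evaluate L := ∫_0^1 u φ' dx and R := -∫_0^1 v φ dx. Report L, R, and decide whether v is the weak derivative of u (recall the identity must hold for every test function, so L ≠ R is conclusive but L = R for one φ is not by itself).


LHS = -12/π^3 + 5/π, RHS = -5/π + 12/π^3. No, v is not the weak derivative of u.

u(x) = -x**3 - x**2, classical derivative u'(x) = -3*x**2 - 2*x.
φ(x) = sin(πx), so φ'(x) = π*cos(π*x).
Note φ(0) = φ(1) = 0, so the boundary term u·φ vanishes.
LHS = ∫_0^1 u(x) φ'(x) dx = ∫_0^1 (-π*x^3*cos(π*x) - π*x^2*cos(π*x)) dx. Term by term:
  ∫_0^1 -π*x^2*cos(π*x) dx = 2/π;  ∫_0^1 -π*x^3*cos(π*x) dx = -12/π^3 + 3/π.
Sum: 2/π + -12/π^3 + 3/π = -12/π^3 + 5/π.
So LHS = -12/π^3 + 5/π.
∫_0^1 v(x) φ(x) dx = ∫_0^1 (3*x^2*sin(π*x) + 2*x*sin(π*x)) dx. Term by term:
  ∫_0^1 2*x*sin(π*x) dx = 2/π;  ∫_0^1 3*x^2*sin(π*x) dx = -12/π^3 + 3/π.
Sum: 2/π + -12/π^3 + 3/π = -12/π^3 + 5/π.
So RHS = -∫_0^1 v(x) φ(x) dx = -5/π + 12/π^3.
LHS − RHS = -24/π^3 + 10/π ≠ 0, so the identity fails.
(For a valid weak derivative the identity must hold for EVERY test function, in particular this one. The failure shows v is NOT the weak derivative of u.)
Correct weak derivative would be u'(x) = -3*x**2 - 2*x.


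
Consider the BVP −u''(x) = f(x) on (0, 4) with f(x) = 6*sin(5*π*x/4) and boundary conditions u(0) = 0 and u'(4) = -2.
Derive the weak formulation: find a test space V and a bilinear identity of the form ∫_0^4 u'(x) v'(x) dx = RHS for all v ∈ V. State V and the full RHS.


V = {v ∈ H^1(0, 4) : v(0) = 0} (test functions vanish at x = 0 where u is specified); weak form: ∫_0^4 u'v' dx = ∫_0^4 (6*sin(5*π*x/4)) v dx − 2·v(4) for all v ∈ V.

Multiply both sides by a test function v and integrate from 0 to 4:
  ∫_0^4 −u''(x) v(x) dx = ∫_0^4 f(x) v(x) dx.
Integrate the LHS by parts once:
  ∫_0^4 −u'' v dx = −[u'(x) v(x)]_0^4 + ∫_0^4 u'(x) v'(x) dx.
Thus ∫_0^4 u'(x) v'(x) dx = ∫_0^4 f(x) v(x) dx + [u'(x) v(x)]_0^4.
Choose V so that boundary terms are either known or forced to vanish.
Mixed BC: u(0) = 0 (Dirichlet) and u'(4) = -2 (Neumann). Define V = {v ∈ H^1(0, 4) : v(0) = 0}. Then [u' v]_0^4 = u'(4)·v(4) − u'(0)·0 = − 2·v(4).
Weak formulation: find u (satisfying any essential BC) such that ∫_0^4 u'(x) v'(x) dx = ∫_0^4 f v dx − 2·v(4) for all v ∈ V (Dirichlet at 0 absorbed into V; Neumann datum at x = 4 contributes the boundary term).
Substituting f(x) = 6*sin(5*π*x/4), the right-hand side is ∫_0^4 (6*sin(5*π*x/4)) v dx − 2·v(4).


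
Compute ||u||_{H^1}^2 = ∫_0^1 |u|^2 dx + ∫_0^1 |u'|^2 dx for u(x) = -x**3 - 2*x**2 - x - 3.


||u||_{H^1}^2 = 1721/42

The H^1 norm (squared) on an interval (0, L) is
  ||u||_{H^1}^2 = ∫_0^L u(x)^2 dx + ∫_0^L u'(x)^2 dx.
Compute u'(x) = -3*x**2 - 4*x - 1.
Then u(x)^2 = x**6 + 4*x**5 + 6*x**4 + 10*x**3 + 13*x**2 + 6*x + 9 and u'(x)^2 = 9*x**4 + 24*x**3 + 22*x**2 + 8*x + 1.
Integrate each monomial from 0 to 1 using ∫_0^1 c·x^n dx = c·1^(n+1)/(n+1):
  ∫_0^1 u(x)^2 dx = ∫_0^1 (x^6 + 4*x^5 + 6*x^4 + 10*x^3 + 13*x^2 + 6*x + 9) dx. Term by term:
    ∫_0^1 x^6 dx = 1/7;  ∫_0^1 4*x^5 dx = 2/3;  ∫_0^1 6*x^4 dx = 6/5;
    ∫_0^1 10*x^3 dx = 5/2;  ∫_0^1 13*x^2 dx = 13/3;  ∫_0^1 6*x dx = 3;
    ∫_0^1 9 dx = 9.
  Sum: 1/7 + 2/3 + 6/5 + 5/2 + 13/3 + 3 + 9 = 1459/70.
  ∫_0^1 u'(x)^2 dx = ∫_0^1 (9*x^4 + 24*x^3 + 22*x^2 + 8*x + 1) dx. Term by term:
    ∫_0^1 9*x^4 dx = 9/5;  ∫_0^1 24*x^3 dx = 6;  ∫_0^1 22*x^2 dx = 22/3;
    ∫_0^1 8*x dx = 4;  ∫_0^1 1 dx = 1.
  Sum: 9/5 + 6 + 22/3 + 4 + 1 = 302/15.
Adding: ||u||_{H^1}^2 = 1459/70 + 302/15 = 1721/42.


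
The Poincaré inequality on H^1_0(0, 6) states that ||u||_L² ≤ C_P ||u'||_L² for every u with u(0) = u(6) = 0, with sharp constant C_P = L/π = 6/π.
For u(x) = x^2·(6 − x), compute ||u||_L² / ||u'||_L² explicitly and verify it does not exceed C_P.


||u||_L² / ||u'||_L² = 3*sqrt(14)/7 < C_P = 6/π.

u(x) = x^2·(6 − x), so u'(x) = 3*x*(4 - x).
u(x) = x^2·(6 − x) vanishes at x = 0 and x = 6, so u ∈ H^1_0(0, 6). Differentiate via the product rule and integrate the resulting polynomials term by term.
  ∫_0^6 u² dx = ∫_0^6 (x^6 - 12*x^5 + 36*x^4) dx. Term by term:
    ∫_0^6 x^6 dx = 279936/7;  ∫_0^6 -12*x^5 dx = -93312;  ∫_0^6 36*x^4 dx = 279936/5.
  Sum: 279936/7 − 93312 + 279936/5 = 93312/35.
  ∫_0^6 (u')² dx = ∫_0^6 (9*x^4 - 72*x^3 + 144*x^2) dx. Term by term:
    ∫_0^6 9*x^4 dx = 69984/5;  ∫_0^6 -72*x^3 dx = -23328;  ∫_0^6 144*x^2 dx = 10368.
  Sum: 69984/5 − 23328 + 10368 = 5184/5.
∫_0^6 u² dx = 93312/35, so ||u||_L² = 216*sqrt(70)/35.
∫_0^6 (u')² dx = 5184/5, so ||u'||_L² = 72*sqrt(5)/5.
Ratio ||u||_L² / ||u'||_L² = 3*sqrt(14)/7.
Sharp Poincaré constant on H^1_0(0, 6) is C_P = L/π = 6/π, achieved by sin(π/6·x).
A polynomial bump cannot attain the sharp Poincaré constant (only the first sine eigenfunction does), so the ratio is strictly less than C_P, consistent with ||u||_L² ≤ C_P ||u'||_L².


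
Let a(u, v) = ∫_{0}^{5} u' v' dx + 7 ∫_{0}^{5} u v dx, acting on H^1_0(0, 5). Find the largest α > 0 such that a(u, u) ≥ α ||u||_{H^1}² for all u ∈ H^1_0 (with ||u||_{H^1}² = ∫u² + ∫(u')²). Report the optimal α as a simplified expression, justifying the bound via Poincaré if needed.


α = 1

Coercivity of a(·,·) on H^1_0(0, 5) means a(u, u) ≥ α ||u||_{H^1}² for every u ∈ H^1_0.
The interval has length L = 5, and Poincaré/coercivity depend only on L. Here a(u, u) = ∫(u')² + (7)·∫u².
Here c = 7 ≥ 1, so a(u,u) = ∫(u')² + c∫u² ≥ ∫(u')² + ∫u² = ||u||_{H^1}², i.e. α = 1 works. No larger α is possible: a(u,u) ≥ α||u||_{H^1}² means (1−α)∫(u')² ≥ (α−c)∫u², and for the modes u_n = sin(nπ(x−x₀)/L) (x₀ the left endpoint) one has ∫u_n²/∫(u_n')² = (L/(nπ))² → 0, so a(u_n,u_n)/||u_n||_{H^1}² → 1. Hence the optimal constant is α = 1.
Therefore α = 1.


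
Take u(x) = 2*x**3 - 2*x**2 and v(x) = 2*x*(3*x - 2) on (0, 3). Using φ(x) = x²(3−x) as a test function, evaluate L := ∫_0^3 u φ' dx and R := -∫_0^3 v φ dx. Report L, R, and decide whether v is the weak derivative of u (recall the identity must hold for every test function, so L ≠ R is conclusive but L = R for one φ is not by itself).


LHS = -486/5, RHS = -486/5. Yes, v = u' weakly.

u(x) = 2*x**3 - 2*x**2, classical derivative u'(x) = 6*x**2 - 4*x.
φ(x) = x²(3−x), so φ'(x) = 3*x*(2 - x).
Note φ(0) = φ(3) = 0, so the boundary term u·φ vanishes.
LHS = ∫_0^3 u(x) φ'(x) dx = ∫_0^3 (-6*x^5 + 18*x^4 - 12*x^3) dx. Term by term:
  ∫_0^3 -6*x^5 dx = -729;  ∫_0^3 18*x^4 dx = 4374/5;  ∫_0^3 -12*x^3 dx = -243.
Sum: -729 + 4374/5 − 243 = -486/5.
So LHS = -486/5.
∫_0^3 v(x) φ(x) dx = ∫_0^3 (-6*x^5 + 22*x^4 - 12*x^3) dx. Term by term:
  ∫_0^3 -6*x^5 dx = -729;  ∫_0^3 22*x^4 dx = 5346/5;  ∫_0^3 -12*x^3 dx = -243.
Sum: -729 + 5346/5 − 243 = 486/5.
So RHS = -∫_0^3 v(x) φ(x) dx = -486/5.
LHS = RHS, so the identity holds for this test φ.
Moreover u is smooth here and v(x) = u'(x) = 6*x**2 - 4*x pointwise, so the identity holds for every test function. Hence v is the weak derivative of u.


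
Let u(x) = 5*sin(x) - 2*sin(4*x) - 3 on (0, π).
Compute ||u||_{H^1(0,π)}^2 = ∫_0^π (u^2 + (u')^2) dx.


||u||_{H^1(0,π)}^2 = -60 + 68*π

u'(x) = 5*cos(x) - 8*cos(4*x).
Expand u² and (u')² and integrate term by term on (0, π), using: for integers n ≥ 1, ∫_0^π sin²(nx) dx = ∫_0^π cos²(nx) dx = π/2; for n ≠ n', ∫_0^π sin(nx)sin(n'x) dx = ∫_0^π cos(nx)cos(n'x) dx = 0; and by product-to-sum, ∫_0^π sin(nx)cos(n'x) dx = ½∫_0^π [sin((n+n')x) + sin((n−n')x)] dx, which is 0 when n+n' is even and 2n/(n²−n'²) when n+n' is odd (it need not vanish on (0, π)). For the constant mode: ∫_0^π 1 dx = π, ∫_0^π cos(nx) dx = 0, ∫_0^π sin(nx) dx = (1−(−1)^n)/n.
  u² squared terms: (-3)²·∫1 dx = 9·π = 9*π;  (-2)²·∫sin(4x)² dx = 4·π/2 = 2*π;  (5)²·∫sin(x)² dx = 25·π/2 = 25*π/2.
  u² cross terms: 2·(-3)·(-2)·∫1·sin(4x) dx = 12·(0) = 0;  2·(-3)·(5)·∫1·sin(x) dx = -30·(2) = -60;  2·(-2)·(5)·∫sin(4x)·sin(x) dx = -20·(0) = 0.
  So ∫_0^π u² dx = 9*π + 2*π + 25*π/2 + 0 − 60 + 0 = -60 + 47*π/2.
  (u')² squared terms: (-8)²·∫cos(4x)² dx = 64·π/2 = 32*π;  (5)²·∫cos(x)² dx = 25·π/2 = 25*π/2.
  (u')² cross terms: 2·(-8)·(5)·∫cos(4x)·cos(x) dx = -80·(0) = 0.
  So ∫_0^π (u')² dx = 32*π + 25*π/2 + 0 = 89*π/2.
||u||_{H^1}^2 = (-60 + 47*π/2) + (89*π/2) = -60 + 68*π.


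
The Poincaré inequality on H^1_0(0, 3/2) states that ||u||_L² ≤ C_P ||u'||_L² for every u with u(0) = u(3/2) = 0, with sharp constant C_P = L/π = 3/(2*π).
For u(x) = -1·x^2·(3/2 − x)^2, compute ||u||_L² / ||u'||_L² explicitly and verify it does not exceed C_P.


||u||_L² / ||u'||_L² = sqrt(3)/4 < C_P = 3/(2*π).

u(x) = -1·x^2·(3/2 − x)^2, so u'(x) = x*(-8*x^2 + 18*x - 9)/2.
u(x) = -1·x^2·(3/2 − x)^2 vanishes at x = 0 and x = 3/2, so u ∈ H^1_0(0, 3/2). Differentiate via the product rule and integrate the resulting polynomials term by term.
  ∫_0^3/2 u² dx = ∫_0^3/2 (x^8 - 6*x^7 + 27*x^6/2 - 27*x^5/2 + 81*x^4/16) dx. Term by term:
    ∫_0^3/2 x^8 dx = 2187/512;  ∫_0^3/2 -6*x^7 dx = -19683/1024;  ∫_0^3/2 27*x^6/2 dx = 59049/1792;
    ∫_0^3/2 -27*x^5/2 dx = -6561/256;  ∫_0^3/2 81*x^4/16 dx = 19683/2560.
  Sum: 2187/512 − 19683/1024 + 59049/1792 − 6561/256 + 19683/2560 = 2187/35840.
  ∫_0^3/2 (u')² dx = ∫_0^3/2 (16*x^6 - 72*x^5 + 117*x^4 - 81*x^3 + 81*x^2/4) dx. Term by term:
    ∫_0^3/2 16*x^6 dx = 2187/56;  ∫_0^3/2 -72*x^5 dx = -2187/16;  ∫_0^3/2 117*x^4 dx = 28431/160;
    ∫_0^3/2 -81*x^3 dx = -6561/64;  ∫_0^3/2 81*x^2/4 dx = 729/32.
  Sum: 2187/56 − 2187/16 + 28431/160 − 6561/64 + 729/32 = 729/2240.
∫_0^3/2 u² dx = 2187/35840, so ||u||_L² = 27*sqrt(105)/1120.
∫_0^3/2 (u')² dx = 729/2240, so ||u'||_L² = 27*sqrt(35)/280.
Ratio ||u||_L² / ||u'||_L² = sqrt(3)/4.
Sharp Poincaré constant on H^1_0(0, 3/2) is C_P = L/π = 3/(2*π), achieved by sin(2*π/3·x).
A polynomial bump cannot attain the sharp Poincaré constant (only the first sine eigenfunction does), so the ratio is strictly less than C_P, consistent with ||u||_L² ≤ C_P ||u'||_L².


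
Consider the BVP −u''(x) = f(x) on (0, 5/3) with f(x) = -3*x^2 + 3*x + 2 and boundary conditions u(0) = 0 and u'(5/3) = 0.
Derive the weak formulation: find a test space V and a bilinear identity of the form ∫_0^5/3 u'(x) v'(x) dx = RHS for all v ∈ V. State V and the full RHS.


V = {v ∈ H^1(0, 5/3) : v(0) = 0} (test functions vanish at x = 0 where u is specified); weak form: ∫_0^5/3 u'v' dx = ∫_0^5/3 (-3*x^2 + 3*x + 2) v dx for all v ∈ V.

Multiply both sides by a test function v and integrate from 0 to 5/3:
  ∫_0^5/3 −u''(x) v(x) dx = ∫_0^5/3 f(x) v(x) dx.
Integrate the LHS by parts once:
  ∫_0^5/3 −u'' v dx = −[u'(x) v(x)]_0^5/3 + ∫_0^5/3 u'(x) v'(x) dx.
Thus ∫_0^5/3 u'(x) v'(x) dx = ∫_0^5/3 f(x) v(x) dx + [u'(x) v(x)]_0^5/3.
Choose V so that boundary terms are either known or forced to vanish.
Mixed BC: u(0) = 0 (Dirichlet) and u'(5/3) = 0 (Neumann). Define V = {v ∈ H^1(0, 5/3) : v(0) = 0}. Then [u' v]_0^5/3 = u'(5/3)·v(5/3) − u'(0)·0 = 0.
Weak formulation: find u (satisfying any essential BC) such that ∫_0^5/3 u'(x) v'(x) dx = ∫_0^5/3 f v dx for all v ∈ V (Dirichlet at 0 absorbed into V; the Neumann datum at x = 5/3 is zero, so no boundary term remains).
Substituting f(x) = -3*x^2 + 3*x + 2, the right-hand side is ∫_0^5/3 (-3*x^2 + 3*x + 2) v dx.


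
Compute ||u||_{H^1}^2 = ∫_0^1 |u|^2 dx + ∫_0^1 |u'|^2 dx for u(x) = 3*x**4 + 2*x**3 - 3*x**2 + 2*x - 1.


||u||_{H^1}^2 = 6301/210

The H^1 norm (squared) on an interval (0, L) is
  ||u||_{H^1}^2 = ∫_0^L u(x)^2 dx + ∫_0^L u'(x)^2 dx.
Compute u'(x) = 12*x**3 + 6*x**2 - 6*x + 2.
Then u(x)^2 = 9*x**8 + 12*x**7 - 14*x**6 + 11*x**4 - 16*x**3 + 10*x**2 - 4*x + 1 and u'(x)^2 = 144*x**6 + 144*x**5 - 108*x**4 - 24*x**3 + 60*x**2 - 24*x + 4.
Integrate each monomial from 0 to 1 using ∫_0^1 c·x^n dx = c·1^(n+1)/(n+1):
  ∫_0^1 u(x)^2 dx = ∫_0^1 (9*x^8 + 12*x^7 - 14*x^6 + 11*x^4 - 16*x^3 + 10*x^2 - 4*x + 1) dx. Term by term:
    ∫_0^1 9*x^8 dx = 1;  ∫_0^1 12*x^7 dx = 3/2;  ∫_0^1 -14*x^6 dx = -2;
    ∫_0^1 11*x^4 dx = 11/5;  ∫_0^1 -16*x^3 dx = -4;  ∫_0^1 10*x^2 dx = 10/3;
    ∫_0^1 -4*x dx = -2;  ∫_0^1 1 dx = 1.
  Sum: 1 + 3/2 − 2 + 11/5 − 4 + 10/3 − 2 + 1 = 31/30.
  ∫_0^1 u'(x)^2 dx = ∫_0^1 (144*x^6 + 144*x^5 - 108*x^4 - 24*x^3 + 60*x^2 - 24*x + 4) dx. Term by term:
    ∫_0^1 144*x^6 dx = 144/7;  ∫_0^1 144*x^5 dx = 24;  ∫_0^1 -108*x^4 dx = -108/5;
    ∫_0^1 -24*x^3 dx = -6;  ∫_0^1 60*x^2 dx = 20;  ∫_0^1 -24*x dx = -12;
    ∫_0^1 4 dx = 4.
  Sum: 144/7 + 24 − 108/5 − 6 + 20 − 12 + 4 = 1014/35.
Adding: ||u||_{H^1}^2 = 31/30 + 1014/35 = 6301/210.
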